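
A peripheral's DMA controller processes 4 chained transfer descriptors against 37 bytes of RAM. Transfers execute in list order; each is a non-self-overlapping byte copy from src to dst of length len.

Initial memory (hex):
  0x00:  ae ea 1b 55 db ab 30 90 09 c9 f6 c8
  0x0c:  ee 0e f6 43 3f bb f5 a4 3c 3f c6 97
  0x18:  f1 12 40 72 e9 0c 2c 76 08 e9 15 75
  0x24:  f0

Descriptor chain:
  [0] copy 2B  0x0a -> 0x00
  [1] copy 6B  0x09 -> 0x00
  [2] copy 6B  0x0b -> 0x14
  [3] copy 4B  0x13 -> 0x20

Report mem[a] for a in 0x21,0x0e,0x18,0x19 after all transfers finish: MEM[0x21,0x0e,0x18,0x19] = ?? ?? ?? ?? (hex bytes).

  after D0: wrote 2B at 0x00 = f6c8
  after D1: wrote 6B at 0x00 = c9f6c8ee0ef6
  after D2: wrote 6B at 0x14 = c8ee0ef6433f
  after D3: wrote 4B at 0x20 = a4c8ee0e
query mem[0x21]=0xc8, mem[0x0e]=0xf6, mem[0x18]=0x43, mem[0x19]=0x3f

MEM[0x21,0x0e,0x18,0x19] = c8 f6 43 3f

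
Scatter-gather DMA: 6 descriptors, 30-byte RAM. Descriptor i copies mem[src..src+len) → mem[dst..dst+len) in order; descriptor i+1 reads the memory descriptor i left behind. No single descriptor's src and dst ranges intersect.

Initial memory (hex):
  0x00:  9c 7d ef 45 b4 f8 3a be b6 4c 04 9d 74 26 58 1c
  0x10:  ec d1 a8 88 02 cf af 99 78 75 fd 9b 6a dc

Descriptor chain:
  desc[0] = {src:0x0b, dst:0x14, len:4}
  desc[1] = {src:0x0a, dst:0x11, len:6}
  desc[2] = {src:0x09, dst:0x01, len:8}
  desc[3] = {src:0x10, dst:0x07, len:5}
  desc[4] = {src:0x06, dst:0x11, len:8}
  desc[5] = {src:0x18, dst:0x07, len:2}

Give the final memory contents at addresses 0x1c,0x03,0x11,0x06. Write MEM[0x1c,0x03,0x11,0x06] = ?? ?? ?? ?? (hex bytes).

MEM[0x1c,0x03,0x11,0x06] = 6a 9d 58 58

D0: mem[0x14..0x17] <- [9d 74 26 58]
D1: mem[0x11..0x16] <- [04 9d 74 26 58 1c]
D2: mem[0x01..0x08] <- [4c 04 9d 74 26 58 1c ec]
D3: mem[0x07..0x0b] <- [ec 04 9d 74 26]
D4: mem[0x11..0x18] <- [58 ec 04 9d 74 26 74 26]
D5: mem[0x07..0x08] <- [26 75]
query mem[0x1c]=0x6a, mem[0x03]=0x9d, mem[0x11]=0x58, mem[0x06]=0x58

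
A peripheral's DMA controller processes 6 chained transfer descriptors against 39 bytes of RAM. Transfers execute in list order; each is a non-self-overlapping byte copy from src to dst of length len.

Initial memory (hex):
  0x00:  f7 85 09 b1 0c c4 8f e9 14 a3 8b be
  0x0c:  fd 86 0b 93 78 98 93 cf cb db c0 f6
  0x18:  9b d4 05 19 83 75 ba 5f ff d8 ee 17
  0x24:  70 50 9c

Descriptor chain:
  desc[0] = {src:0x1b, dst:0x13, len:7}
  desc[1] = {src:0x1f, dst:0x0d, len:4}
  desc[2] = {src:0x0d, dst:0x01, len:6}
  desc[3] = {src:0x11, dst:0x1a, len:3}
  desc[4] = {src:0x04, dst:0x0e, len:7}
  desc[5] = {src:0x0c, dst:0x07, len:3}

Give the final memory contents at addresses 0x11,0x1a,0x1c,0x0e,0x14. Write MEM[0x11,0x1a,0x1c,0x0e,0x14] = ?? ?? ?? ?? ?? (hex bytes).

MEM[0x11,0x1a,0x1c,0x0e,0x14] = e9 98 19 ee 8b

#0 dst[0x13+7] := {0x19,0x83,0x75,0xba,0x5f,0xff,0xd8}
#1 dst[0x0d+4] := {0x5f,0xff,0xd8,0xee}
#2 dst[0x01+6] := {0x5f,0xff,0xd8,0xee,0x98,0x93}
#3 dst[0x1a+3] := {0x98,0x93,0x19}
#4 dst[0x0e+7] := {0xee,0x98,0x93,0xe9,0x14,0xa3,0x8b}
#5 dst[0x07+3] := {0xfd,0x5f,0xee}
query mem[0x11]=0xe9, mem[0x1a]=0x98, mem[0x1c]=0x19, mem[0x0e]=0xee, mem[0x14]=0x8b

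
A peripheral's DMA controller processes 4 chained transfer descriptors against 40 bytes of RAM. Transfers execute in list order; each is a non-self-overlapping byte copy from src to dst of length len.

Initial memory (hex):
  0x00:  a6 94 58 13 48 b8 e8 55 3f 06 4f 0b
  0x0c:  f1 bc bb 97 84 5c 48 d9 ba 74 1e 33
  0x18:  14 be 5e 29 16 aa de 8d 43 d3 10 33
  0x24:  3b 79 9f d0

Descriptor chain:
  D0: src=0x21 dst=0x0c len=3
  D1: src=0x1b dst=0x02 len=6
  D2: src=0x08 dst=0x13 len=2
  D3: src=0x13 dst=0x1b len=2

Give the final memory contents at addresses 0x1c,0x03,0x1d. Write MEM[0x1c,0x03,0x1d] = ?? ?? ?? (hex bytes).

MEM[0x1c,0x03,0x1d] = 06 16 aa

D0: mem[0x0c..0x0e] <- [d3 10 33]
D1: mem[0x02..0x07] <- [29 16 aa de 8d 43]
D2: mem[0x13..0x14] <- [3f 06]
D3: mem[0x1b..0x1c] <- [3f 06]
query mem[0x1c]=0x06, mem[0x03]=0x16, mem[0x1d]=0xaa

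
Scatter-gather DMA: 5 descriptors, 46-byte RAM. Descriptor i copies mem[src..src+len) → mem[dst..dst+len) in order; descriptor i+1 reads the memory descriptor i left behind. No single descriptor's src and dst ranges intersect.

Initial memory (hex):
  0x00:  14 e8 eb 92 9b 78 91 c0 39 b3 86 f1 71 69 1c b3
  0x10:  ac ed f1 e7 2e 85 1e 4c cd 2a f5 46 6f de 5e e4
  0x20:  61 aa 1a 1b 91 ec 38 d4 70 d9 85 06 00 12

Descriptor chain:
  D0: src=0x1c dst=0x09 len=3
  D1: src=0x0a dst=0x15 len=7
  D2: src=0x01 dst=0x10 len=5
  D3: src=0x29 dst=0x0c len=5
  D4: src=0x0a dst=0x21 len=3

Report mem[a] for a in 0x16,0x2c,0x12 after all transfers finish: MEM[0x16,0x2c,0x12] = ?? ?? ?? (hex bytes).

MEM[0x16,0x2c,0x12] = 5e 00 92

D0: mem[0x09..0x0b] <- [6f de 5e]
D1: mem[0x15..0x1b] <- [de 5e 71 69 1c b3 ac]
D2: mem[0x10..0x14] <- [e8 eb 92 9b 78]
D3: mem[0x0c..0x10] <- [d9 85 06 00 12]
D4: mem[0x21..0x23] <- [de 5e d9]
query mem[0x16]=0x5e, mem[0x2c]=0x00, mem[0x12]=0x92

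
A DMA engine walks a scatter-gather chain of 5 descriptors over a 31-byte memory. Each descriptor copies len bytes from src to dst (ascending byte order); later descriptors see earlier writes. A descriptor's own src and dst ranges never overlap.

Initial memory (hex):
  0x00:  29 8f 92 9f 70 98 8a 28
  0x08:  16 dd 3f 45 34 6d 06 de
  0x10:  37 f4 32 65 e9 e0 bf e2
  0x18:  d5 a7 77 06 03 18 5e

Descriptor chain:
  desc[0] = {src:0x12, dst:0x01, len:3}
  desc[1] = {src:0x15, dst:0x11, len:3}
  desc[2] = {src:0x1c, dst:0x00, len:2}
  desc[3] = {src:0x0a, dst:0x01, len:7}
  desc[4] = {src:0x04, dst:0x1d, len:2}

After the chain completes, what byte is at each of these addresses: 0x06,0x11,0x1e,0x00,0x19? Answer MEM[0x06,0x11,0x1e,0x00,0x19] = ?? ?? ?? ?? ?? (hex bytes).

#0 dst[0x01+3] := {0x32,0x65,0xe9}
#1 dst[0x11+3] := {0xe0,0xbf,0xe2}
#2 dst[0x00+2] := {0x03,0x18}
#3 dst[0x01+7] := {0x3f,0x45,0x34,0x6d,0x06,0xde,0x37}
#4 dst[0x1d+2] := {0x6d,0x06}
query mem[0x06]=0xde, mem[0x11]=0xe0, mem[0x1e]=0x06, mem[0x00]=0x03, mem[0x19]=0xa7

MEM[0x06,0x11,0x1e,0x00,0x19] = de e0 06 03 a7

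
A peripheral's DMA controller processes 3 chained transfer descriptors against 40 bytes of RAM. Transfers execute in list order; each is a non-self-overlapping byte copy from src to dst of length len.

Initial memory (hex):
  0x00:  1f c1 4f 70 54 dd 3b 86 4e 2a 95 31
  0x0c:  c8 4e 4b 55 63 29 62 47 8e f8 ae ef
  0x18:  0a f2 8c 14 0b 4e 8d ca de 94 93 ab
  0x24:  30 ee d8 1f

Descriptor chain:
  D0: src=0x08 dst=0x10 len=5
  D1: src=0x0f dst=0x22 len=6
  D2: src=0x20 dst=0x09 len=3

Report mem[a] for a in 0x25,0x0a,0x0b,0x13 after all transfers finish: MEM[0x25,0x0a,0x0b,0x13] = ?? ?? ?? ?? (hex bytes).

MEM[0x25,0x0a,0x0b,0x13] = 95 94 55 31

#0 dst[0x10+5] := {0x4e,0x2a,0x95,0x31,0xc8}
#1 dst[0x22+6] := {0x55,0x4e,0x2a,0x95,0x31,0xc8}
#2 dst[0x09+3] := {0xde,0x94,0x55}
query mem[0x25]=0x95, mem[0x0a]=0x94, mem[0x0b]=0x55, mem[0x13]=0x31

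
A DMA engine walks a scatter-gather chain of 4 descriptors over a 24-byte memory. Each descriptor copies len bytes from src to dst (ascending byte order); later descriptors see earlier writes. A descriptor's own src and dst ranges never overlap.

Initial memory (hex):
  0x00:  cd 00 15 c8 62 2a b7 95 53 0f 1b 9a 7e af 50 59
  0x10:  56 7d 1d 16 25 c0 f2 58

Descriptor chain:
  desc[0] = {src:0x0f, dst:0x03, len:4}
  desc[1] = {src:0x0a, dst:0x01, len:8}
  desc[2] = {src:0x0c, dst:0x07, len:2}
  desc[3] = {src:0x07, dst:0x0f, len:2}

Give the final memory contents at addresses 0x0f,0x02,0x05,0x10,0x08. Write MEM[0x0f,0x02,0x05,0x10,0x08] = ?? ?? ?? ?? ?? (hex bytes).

MEM[0x0f,0x02,0x05,0x10,0x08] = 7e 9a 50 af af

  after D0: wrote 4B at 0x03 = 59567d1d
  after D1: wrote 8B at 0x01 = 1b9a7eaf5059567d
  after D2: wrote 2B at 0x07 = 7eaf
  after D3: wrote 2B at 0x0f = 7eaf
query mem[0x0f]=0x7e, mem[0x02]=0x9a, mem[0x05]=0x50, mem[0x10]=0xaf, mem[0x08]=0xaf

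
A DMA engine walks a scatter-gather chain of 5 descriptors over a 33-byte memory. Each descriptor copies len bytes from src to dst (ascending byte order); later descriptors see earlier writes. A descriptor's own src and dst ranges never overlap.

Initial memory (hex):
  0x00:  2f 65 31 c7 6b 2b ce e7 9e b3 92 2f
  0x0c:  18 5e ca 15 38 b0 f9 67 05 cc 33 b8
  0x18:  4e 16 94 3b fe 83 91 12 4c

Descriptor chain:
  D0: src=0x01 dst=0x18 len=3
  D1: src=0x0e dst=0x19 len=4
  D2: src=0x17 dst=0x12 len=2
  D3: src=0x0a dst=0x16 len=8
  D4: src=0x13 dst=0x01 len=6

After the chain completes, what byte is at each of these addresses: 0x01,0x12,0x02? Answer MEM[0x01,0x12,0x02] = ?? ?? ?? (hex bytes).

D0: mem[0x18..0x1a] <- [65 31 c7]
D1: mem[0x19..0x1c] <- [ca 15 38 b0]
D2: mem[0x12..0x13] <- [b8 65]
D3: mem[0x16..0x1d] <- [92 2f 18 5e ca 15 38 b0]
D4: mem[0x01..0x06] <- [65 05 cc 92 2f 18]
query mem[0x01]=0x65, mem[0x12]=0xb8, mem[0x02]=0x05

MEM[0x01,0x12,0x02] = 65 b8 05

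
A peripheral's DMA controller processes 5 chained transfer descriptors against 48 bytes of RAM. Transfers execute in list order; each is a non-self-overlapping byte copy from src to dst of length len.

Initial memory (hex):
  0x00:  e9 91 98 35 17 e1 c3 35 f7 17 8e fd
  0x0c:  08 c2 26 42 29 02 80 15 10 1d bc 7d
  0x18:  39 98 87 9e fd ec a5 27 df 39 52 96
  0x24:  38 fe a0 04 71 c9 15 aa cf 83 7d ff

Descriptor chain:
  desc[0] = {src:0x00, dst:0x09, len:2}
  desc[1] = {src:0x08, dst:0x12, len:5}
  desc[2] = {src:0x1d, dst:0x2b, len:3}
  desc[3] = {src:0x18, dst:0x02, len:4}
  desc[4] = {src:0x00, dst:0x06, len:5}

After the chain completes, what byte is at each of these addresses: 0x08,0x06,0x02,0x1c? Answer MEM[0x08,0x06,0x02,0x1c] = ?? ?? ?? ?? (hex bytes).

  after D0: wrote 2B at 0x09 = e991
  after D1: wrote 5B at 0x12 = f7e991fd08
  after D2: wrote 3B at 0x2b = eca527
  after D3: wrote 4B at 0x02 = 3998879e
  after D4: wrote 5B at 0x06 = e991399887
query mem[0x08]=0x39, mem[0x06]=0xe9, mem[0x02]=0x39, mem[0x1c]=0xfd

MEM[0x08,0x06,0x02,0x1c] = 39 e9 39 fd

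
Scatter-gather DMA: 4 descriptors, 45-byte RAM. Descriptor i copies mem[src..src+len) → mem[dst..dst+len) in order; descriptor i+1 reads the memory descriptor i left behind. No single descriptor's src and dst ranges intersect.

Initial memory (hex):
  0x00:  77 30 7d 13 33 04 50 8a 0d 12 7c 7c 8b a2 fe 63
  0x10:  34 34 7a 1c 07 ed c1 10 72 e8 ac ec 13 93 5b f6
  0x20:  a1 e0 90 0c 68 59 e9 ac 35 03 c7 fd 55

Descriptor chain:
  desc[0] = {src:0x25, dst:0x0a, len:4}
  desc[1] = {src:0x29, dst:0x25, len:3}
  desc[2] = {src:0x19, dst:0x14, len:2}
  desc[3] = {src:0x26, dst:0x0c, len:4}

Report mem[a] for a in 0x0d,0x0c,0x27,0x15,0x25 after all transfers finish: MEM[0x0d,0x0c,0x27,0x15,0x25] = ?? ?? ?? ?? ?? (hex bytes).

MEM[0x0d,0x0c,0x27,0x15,0x25] = fd c7 fd ac 03

[0] 0x25->0x0a len=4 : 59 e9 ac 35
[1] 0x29->0x25 len=3 : 03 c7 fd
[2] 0x19->0x14 len=2 : e8 ac
[3] 0x26->0x0c len=4 : c7 fd 35 03
query mem[0x0d]=0xfd, mem[0x0c]=0xc7, mem[0x27]=0xfd, mem[0x15]=0xac, mem[0x25]=0x03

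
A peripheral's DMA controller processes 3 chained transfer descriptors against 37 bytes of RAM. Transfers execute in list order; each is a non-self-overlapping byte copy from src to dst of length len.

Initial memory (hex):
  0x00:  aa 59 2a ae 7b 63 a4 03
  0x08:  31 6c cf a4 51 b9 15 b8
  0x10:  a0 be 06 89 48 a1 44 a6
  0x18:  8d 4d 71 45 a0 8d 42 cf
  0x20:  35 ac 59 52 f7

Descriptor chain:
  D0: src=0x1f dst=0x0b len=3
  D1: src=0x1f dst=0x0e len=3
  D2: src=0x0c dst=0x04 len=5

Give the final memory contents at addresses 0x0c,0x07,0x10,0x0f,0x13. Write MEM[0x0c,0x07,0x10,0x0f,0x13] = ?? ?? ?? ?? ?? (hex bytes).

D0: mem[0x0b..0x0d] <- [cf 35 ac]
D1: mem[0x0e..0x10] <- [cf 35 ac]
D2: mem[0x04..0x08] <- [35 ac cf 35 ac]
query mem[0x0c]=0x35, mem[0x07]=0x35, mem[0x10]=0xac, mem[0x0f]=0x35, mem[0x13]=0x89

MEM[0x0c,0x07,0x10,0x0f,0x13] = 35 35 ac 35 89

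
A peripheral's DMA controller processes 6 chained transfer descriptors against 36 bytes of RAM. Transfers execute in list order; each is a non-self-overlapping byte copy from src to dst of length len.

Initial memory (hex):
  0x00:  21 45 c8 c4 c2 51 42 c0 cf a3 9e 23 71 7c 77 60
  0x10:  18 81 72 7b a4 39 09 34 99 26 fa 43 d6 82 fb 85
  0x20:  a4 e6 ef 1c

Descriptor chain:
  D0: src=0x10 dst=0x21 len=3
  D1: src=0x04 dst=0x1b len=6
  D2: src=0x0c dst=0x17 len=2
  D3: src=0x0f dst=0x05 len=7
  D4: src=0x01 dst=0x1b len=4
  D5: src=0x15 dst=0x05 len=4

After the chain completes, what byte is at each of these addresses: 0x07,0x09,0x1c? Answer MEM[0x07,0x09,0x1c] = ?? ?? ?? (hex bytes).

[0] 0x10->0x21 len=3 : 18 81 72
[1] 0x04->0x1b len=6 : c2 51 42 c0 cf a3
[2] 0x0c->0x17 len=2 : 71 7c
[3] 0x0f->0x05 len=7 : 60 18 81 72 7b a4 39
[4] 0x01->0x1b len=4 : 45 c8 c4 c2
[5] 0x15->0x05 len=4 : 39 09 71 7c
query mem[0x07]=0x71, mem[0x09]=0x7b, mem[0x1c]=0xc8

MEM[0x07,0x09,0x1c] = 71 7b c8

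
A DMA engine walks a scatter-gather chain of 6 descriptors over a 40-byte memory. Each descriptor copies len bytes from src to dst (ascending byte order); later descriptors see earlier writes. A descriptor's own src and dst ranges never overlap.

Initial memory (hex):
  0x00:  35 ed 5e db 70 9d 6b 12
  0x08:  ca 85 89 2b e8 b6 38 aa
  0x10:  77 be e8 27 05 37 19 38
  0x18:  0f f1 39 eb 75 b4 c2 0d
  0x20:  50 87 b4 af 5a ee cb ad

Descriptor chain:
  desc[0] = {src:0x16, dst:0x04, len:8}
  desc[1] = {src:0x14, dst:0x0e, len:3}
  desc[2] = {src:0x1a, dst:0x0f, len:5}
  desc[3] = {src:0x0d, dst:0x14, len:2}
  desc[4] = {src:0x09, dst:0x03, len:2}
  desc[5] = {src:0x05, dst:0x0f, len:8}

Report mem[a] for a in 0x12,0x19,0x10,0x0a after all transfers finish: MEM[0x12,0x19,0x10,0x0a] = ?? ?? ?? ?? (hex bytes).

#0 dst[0x04+8] := {0x19,0x38,0x0f,0xf1,0x39,0xeb,0x75,0xb4}
#1 dst[0x0e+3] := {0x05,0x37,0x19}
#2 dst[0x0f+5] := {0x39,0xeb,0x75,0xb4,0xc2}
#3 dst[0x14+2] := {0xb6,0x05}
#4 dst[0x03+2] := {0xeb,0x75}
#5 dst[0x0f+8] := {0x38,0x0f,0xf1,0x39,0xeb,0x75,0xb4,0xe8}
query mem[0x12]=0x39, mem[0x19]=0xf1, mem[0x10]=0x0f, mem[0x0a]=0x75

MEM[0x12,0x19,0x10,0x0a] = 39 f1 0f 75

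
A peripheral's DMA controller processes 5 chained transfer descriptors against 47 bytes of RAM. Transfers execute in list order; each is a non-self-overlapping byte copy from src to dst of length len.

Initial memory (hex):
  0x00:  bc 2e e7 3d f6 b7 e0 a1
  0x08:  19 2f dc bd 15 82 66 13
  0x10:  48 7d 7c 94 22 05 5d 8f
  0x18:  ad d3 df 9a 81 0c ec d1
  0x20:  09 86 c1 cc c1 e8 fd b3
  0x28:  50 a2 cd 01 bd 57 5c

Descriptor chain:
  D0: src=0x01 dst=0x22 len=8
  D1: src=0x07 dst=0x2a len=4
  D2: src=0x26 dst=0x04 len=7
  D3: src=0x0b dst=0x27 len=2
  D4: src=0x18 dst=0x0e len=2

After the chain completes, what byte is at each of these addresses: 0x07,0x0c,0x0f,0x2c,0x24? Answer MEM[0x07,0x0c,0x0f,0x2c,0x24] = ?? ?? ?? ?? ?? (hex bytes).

MEM[0x07,0x0c,0x0f,0x2c,0x24] = 19 15 d3 2f 3d

#0 dst[0x22+8] := {0x2e,0xe7,0x3d,0xf6,0xb7,0xe0,0xa1,0x19}
#1 dst[0x2a+4] := {0xa1,0x19,0x2f,0xdc}
#2 dst[0x04+7] := {0xb7,0xe0,0xa1,0x19,0xa1,0x19,0x2f}
#3 dst[0x27+2] := {0xbd,0x15}
#4 dst[0x0e+2] := {0xad,0xd3}
query mem[0x07]=0x19, mem[0x0c]=0x15, mem[0x0f]=0xd3, mem[0x2c]=0x2f, mem[0x24]=0x3d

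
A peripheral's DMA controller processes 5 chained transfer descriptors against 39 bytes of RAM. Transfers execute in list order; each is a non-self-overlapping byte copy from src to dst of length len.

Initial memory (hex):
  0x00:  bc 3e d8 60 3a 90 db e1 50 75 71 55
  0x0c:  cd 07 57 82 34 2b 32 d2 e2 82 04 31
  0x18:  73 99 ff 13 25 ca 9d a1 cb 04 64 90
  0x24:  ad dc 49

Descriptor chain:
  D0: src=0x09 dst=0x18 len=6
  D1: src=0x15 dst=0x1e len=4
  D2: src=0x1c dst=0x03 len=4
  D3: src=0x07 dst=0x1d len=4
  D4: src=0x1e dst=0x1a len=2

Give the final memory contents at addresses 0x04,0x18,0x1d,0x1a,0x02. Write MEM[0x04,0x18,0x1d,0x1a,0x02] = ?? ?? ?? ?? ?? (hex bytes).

MEM[0x04,0x18,0x1d,0x1a,0x02] = 57 75 e1 50 d8

#0 dst[0x18+6] := {0x75,0x71,0x55,0xcd,0x07,0x57}
#1 dst[0x1e+4] := {0x82,0x04,0x31,0x75}
#2 dst[0x03+4] := {0x07,0x57,0x82,0x04}
#3 dst[0x1d+4] := {0xe1,0x50,0x75,0x71}
#4 dst[0x1a+2] := {0x50,0x75}
query mem[0x04]=0x57, mem[0x18]=0x75, mem[0x1d]=0xe1, mem[0x1a]=0x50, mem[0x02]=0xd8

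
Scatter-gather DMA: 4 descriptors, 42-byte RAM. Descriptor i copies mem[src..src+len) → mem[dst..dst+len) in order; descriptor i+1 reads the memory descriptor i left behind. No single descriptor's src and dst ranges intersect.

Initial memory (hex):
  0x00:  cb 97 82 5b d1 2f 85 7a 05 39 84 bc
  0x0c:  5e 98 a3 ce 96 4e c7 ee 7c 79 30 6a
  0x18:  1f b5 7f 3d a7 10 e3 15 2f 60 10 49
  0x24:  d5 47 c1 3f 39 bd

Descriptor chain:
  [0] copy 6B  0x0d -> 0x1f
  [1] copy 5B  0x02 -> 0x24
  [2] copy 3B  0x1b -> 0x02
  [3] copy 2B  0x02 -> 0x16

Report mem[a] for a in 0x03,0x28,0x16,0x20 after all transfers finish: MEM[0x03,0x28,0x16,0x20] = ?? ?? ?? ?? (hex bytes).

[0] 0x0d->0x1f len=6 : 98 a3 ce 96 4e c7
[1] 0x02->0x24 len=5 : 82 5b d1 2f 85
[2] 0x1b->0x02 len=3 : 3d a7 10
[3] 0x02->0x16 len=2 : 3d a7
query mem[0x03]=0xa7, mem[0x28]=0x85, mem[0x16]=0x3d, mem[0x20]=0xa3

MEM[0x03,0x28,0x16,0x20] = a7 85 3d a3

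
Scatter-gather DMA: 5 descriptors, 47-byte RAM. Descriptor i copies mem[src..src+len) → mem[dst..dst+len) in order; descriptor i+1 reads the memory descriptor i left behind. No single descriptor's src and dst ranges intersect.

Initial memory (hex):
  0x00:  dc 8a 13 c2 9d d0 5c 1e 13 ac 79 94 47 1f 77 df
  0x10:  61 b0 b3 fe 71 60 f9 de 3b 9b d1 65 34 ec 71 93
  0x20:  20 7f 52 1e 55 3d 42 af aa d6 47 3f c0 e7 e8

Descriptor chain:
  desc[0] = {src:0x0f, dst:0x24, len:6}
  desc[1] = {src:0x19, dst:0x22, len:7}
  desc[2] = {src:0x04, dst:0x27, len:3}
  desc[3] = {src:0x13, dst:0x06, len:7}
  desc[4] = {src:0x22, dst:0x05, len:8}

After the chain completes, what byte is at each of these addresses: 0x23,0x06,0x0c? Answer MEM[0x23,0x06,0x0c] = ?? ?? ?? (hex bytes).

MEM[0x23,0x06,0x0c] = d1 d1 5c

#0 dst[0x24+6] := {0xdf,0x61,0xb0,0xb3,0xfe,0x71}
#1 dst[0x22+7] := {0x9b,0xd1,0x65,0x34,0xec,0x71,0x93}
#2 dst[0x27+3] := {0x9d,0xd0,0x5c}
#3 dst[0x06+7] := {0xfe,0x71,0x60,0xf9,0xde,0x3b,0x9b}
#4 dst[0x05+8] := {0x9b,0xd1,0x65,0x34,0xec,0x9d,0xd0,0x5c}
query mem[0x23]=0xd1, mem[0x06]=0xd1, mem[0x0c]=0x5c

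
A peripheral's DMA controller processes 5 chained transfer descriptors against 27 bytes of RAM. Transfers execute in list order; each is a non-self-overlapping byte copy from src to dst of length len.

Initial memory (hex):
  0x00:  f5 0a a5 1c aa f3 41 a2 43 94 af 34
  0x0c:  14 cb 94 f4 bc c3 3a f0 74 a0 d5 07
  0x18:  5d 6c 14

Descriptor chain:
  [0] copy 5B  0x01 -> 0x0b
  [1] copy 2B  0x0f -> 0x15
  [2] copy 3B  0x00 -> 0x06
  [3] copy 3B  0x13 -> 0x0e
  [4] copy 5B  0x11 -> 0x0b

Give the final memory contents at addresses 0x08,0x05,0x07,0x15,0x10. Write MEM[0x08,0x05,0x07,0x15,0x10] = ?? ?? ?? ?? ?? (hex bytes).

MEM[0x08,0x05,0x07,0x15,0x10] = a5 f3 0a f3 f3

#0 dst[0x0b+5] := {0x0a,0xa5,0x1c,0xaa,0xf3}
#1 dst[0x15+2] := {0xf3,0xbc}
#2 dst[0x06+3] := {0xf5,0x0a,0xa5}
#3 dst[0x0e+3] := {0xf0,0x74,0xf3}
#4 dst[0x0b+5] := {0xc3,0x3a,0xf0,0x74,0xf3}
query mem[0x08]=0xa5, mem[0x05]=0xf3, mem[0x07]=0x0a, mem[0x15]=0xf3, mem[0x10]=0xf3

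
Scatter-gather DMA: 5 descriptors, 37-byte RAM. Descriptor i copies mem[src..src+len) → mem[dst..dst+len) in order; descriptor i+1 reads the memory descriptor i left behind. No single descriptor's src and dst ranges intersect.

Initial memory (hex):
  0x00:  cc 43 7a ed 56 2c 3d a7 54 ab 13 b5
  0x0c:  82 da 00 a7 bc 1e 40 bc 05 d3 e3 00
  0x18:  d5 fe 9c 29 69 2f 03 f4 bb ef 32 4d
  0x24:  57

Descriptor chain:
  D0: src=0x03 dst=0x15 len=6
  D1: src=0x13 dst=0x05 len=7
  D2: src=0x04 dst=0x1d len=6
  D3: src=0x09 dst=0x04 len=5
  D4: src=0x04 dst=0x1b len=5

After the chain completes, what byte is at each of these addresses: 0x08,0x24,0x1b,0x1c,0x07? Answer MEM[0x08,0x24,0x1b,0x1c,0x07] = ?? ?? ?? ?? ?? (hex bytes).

#0 dst[0x15+6] := {0xed,0x56,0x2c,0x3d,0xa7,0x54}
#1 dst[0x05+7] := {0xbc,0x05,0xed,0x56,0x2c,0x3d,0xa7}
#2 dst[0x1d+6] := {0x56,0xbc,0x05,0xed,0x56,0x2c}
#3 dst[0x04+5] := {0x2c,0x3d,0xa7,0x82,0xda}
#4 dst[0x1b+5] := {0x2c,0x3d,0xa7,0x82,0xda}
query mem[0x08]=0xda, mem[0x24]=0x57, mem[0x1b]=0x2c, mem[0x1c]=0x3d, mem[0x07]=0x82

MEM[0x08,0x24,0x1b,0x1c,0x07] = da 57 2c 3d 82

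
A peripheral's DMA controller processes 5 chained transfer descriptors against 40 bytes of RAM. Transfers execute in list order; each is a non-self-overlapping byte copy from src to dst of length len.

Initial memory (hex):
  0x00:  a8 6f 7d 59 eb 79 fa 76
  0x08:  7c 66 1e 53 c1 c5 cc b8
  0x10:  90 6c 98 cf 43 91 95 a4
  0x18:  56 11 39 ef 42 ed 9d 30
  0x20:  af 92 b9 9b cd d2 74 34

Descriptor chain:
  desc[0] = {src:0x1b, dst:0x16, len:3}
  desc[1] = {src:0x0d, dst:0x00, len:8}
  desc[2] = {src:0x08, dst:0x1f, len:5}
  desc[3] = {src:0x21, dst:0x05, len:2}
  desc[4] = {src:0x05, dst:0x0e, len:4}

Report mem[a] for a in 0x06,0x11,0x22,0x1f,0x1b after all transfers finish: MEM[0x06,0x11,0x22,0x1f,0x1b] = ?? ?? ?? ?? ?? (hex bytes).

MEM[0x06,0x11,0x22,0x1f,0x1b] = 53 7c 53 7c ef

  after D0: wrote 3B at 0x16 = ef42ed
  after D1: wrote 8B at 0x00 = c5ccb8906c98cf43
  after D2: wrote 5B at 0x1f = 7c661e53c1
  after D3: wrote 2B at 0x05 = 1e53
  after D4: wrote 4B at 0x0e = 1e53437c
query mem[0x06]=0x53, mem[0x11]=0x7c, mem[0x22]=0x53, mem[0x1f]=0x7c, mem[0x1b]=0xef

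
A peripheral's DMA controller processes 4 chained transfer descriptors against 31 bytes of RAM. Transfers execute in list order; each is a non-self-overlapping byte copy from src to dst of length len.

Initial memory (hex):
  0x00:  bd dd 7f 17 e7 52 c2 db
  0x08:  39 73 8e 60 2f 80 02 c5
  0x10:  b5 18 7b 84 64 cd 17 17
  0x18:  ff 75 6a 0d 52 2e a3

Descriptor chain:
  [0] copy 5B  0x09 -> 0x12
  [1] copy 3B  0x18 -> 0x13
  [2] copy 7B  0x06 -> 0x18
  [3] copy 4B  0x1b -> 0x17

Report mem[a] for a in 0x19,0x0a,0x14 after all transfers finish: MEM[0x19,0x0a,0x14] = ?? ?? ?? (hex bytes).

[0] 0x09->0x12 len=5 : 73 8e 60 2f 80
[1] 0x18->0x13 len=3 : ff 75 6a
[2] 0x06->0x18 len=7 : c2 db 39 73 8e 60 2f
[3] 0x1b->0x17 len=4 : 73 8e 60 2f
query mem[0x19]=0x60, mem[0x0a]=0x8e, mem[0x14]=0x75

MEM[0x19,0x0a,0x14] = 60 8e 75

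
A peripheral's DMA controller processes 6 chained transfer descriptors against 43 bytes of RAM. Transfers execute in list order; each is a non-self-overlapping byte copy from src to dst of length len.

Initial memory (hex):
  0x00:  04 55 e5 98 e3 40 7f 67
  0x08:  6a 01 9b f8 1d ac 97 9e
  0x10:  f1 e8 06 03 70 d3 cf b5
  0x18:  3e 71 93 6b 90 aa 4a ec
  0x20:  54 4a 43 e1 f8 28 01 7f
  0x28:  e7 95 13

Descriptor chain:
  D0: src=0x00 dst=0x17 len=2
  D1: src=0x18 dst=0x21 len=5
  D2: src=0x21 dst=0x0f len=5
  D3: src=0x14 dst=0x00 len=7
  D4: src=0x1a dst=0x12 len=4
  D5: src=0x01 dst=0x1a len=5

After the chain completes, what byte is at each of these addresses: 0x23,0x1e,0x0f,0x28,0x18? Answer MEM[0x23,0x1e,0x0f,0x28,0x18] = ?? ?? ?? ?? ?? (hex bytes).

MEM[0x23,0x1e,0x0f,0x28,0x18] = 93 71 55 e7 55

D0: mem[0x17..0x18] <- [04 55]
D1: mem[0x21..0x25] <- [55 71 93 6b 90]
D2: mem[0x0f..0x13] <- [55 71 93 6b 90]
D3: mem[0x00..0x06] <- [70 d3 cf 04 55 71 93]
D4: mem[0x12..0x15] <- [93 6b 90 aa]
D5: mem[0x1a..0x1e] <- [d3 cf 04 55 71]
query mem[0x23]=0x93, mem[0x1e]=0x71, mem[0x0f]=0x55, mem[0x28]=0xe7, mem[0x18]=0x55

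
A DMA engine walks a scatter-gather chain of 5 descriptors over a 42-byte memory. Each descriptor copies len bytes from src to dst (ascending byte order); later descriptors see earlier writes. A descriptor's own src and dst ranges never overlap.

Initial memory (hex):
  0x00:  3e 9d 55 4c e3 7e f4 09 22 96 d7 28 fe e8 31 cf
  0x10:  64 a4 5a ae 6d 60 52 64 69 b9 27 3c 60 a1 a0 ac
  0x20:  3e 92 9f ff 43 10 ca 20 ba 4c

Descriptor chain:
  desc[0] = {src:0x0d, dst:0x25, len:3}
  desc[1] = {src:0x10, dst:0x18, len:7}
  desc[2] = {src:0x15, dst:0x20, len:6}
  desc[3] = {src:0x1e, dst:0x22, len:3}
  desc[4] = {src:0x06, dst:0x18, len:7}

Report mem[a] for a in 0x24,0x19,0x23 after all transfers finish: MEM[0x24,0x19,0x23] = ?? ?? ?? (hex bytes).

MEM[0x24,0x19,0x23] = 60 09 ac

D0: mem[0x25..0x27] <- [e8 31 cf]
D1: mem[0x18..0x1e] <- [64 a4 5a ae 6d 60 52]
D2: mem[0x20..0x25] <- [60 52 64 64 a4 5a]
D3: mem[0x22..0x24] <- [52 ac 60]
D4: mem[0x18..0x1e] <- [f4 09 22 96 d7 28 fe]
query mem[0x24]=0x60, mem[0x19]=0x09, mem[0x23]=0xac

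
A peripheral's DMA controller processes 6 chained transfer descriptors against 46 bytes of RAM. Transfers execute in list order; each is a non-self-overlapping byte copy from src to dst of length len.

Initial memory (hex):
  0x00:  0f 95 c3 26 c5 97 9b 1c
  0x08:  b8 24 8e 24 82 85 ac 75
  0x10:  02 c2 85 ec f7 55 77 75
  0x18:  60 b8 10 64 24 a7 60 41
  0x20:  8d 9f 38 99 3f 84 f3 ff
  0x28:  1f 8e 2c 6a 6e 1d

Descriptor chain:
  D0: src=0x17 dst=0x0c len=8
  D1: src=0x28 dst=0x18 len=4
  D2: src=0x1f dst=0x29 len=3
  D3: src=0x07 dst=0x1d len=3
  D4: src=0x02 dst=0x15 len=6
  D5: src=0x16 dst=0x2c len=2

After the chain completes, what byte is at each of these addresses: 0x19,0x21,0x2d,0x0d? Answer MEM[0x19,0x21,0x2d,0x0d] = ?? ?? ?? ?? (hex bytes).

[0] 0x17->0x0c len=8 : 75 60 b8 10 64 24 a7 60
[1] 0x28->0x18 len=4 : 1f 8e 2c 6a
[2] 0x1f->0x29 len=3 : 41 8d 9f
[3] 0x07->0x1d len=3 : 1c b8 24
[4] 0x02->0x15 len=6 : c3 26 c5 97 9b 1c
[5] 0x16->0x2c len=2 : 26 c5
query mem[0x19]=0x9b, mem[0x21]=0x9f, mem[0x2d]=0xc5, mem[0x0d]=0x60

MEM[0x19,0x21,0x2d,0x0d] = 9b 9f c5 60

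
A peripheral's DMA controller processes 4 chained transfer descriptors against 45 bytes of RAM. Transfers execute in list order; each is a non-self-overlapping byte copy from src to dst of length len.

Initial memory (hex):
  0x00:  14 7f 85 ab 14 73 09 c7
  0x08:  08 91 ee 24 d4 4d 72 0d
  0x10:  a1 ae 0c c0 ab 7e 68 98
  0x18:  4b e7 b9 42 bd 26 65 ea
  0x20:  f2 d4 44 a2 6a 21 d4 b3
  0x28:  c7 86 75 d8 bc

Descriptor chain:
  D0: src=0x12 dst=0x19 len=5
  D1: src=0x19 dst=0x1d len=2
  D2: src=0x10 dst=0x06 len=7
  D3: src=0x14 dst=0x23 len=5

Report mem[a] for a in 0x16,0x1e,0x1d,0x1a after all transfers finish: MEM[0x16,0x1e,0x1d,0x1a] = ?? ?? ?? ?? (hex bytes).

D0: mem[0x19..0x1d] <- [0c c0 ab 7e 68]
D1: mem[0x1d..0x1e] <- [0c c0]
D2: mem[0x06..0x0c] <- [a1 ae 0c c0 ab 7e 68]
D3: mem[0x23..0x27] <- [ab 7e 68 98 4b]
query mem[0x16]=0x68, mem[0x1e]=0xc0, mem[0x1d]=0x0c, mem[0x1a]=0xc0

MEM[0x16,0x1e,0x1d,0x1a] = 68 c0 0c c0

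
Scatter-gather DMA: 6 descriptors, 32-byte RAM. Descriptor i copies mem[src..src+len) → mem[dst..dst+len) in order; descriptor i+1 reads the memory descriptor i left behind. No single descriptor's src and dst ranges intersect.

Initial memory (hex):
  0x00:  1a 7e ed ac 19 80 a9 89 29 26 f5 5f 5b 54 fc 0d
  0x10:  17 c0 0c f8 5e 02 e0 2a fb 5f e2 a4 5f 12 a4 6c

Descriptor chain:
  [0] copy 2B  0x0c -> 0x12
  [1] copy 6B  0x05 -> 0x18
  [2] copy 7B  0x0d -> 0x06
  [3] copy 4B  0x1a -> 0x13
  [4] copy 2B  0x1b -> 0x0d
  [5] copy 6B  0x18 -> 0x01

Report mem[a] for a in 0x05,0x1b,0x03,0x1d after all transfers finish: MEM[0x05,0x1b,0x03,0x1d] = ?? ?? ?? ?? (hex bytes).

MEM[0x05,0x1b,0x03,0x1d] = 26 29 89 f5

  after D0: wrote 2B at 0x12 = 5b54
  after D1: wrote 6B at 0x18 = 80a9892926f5
  after D2: wrote 7B at 0x06 = 54fc0d17c05b54
  after D3: wrote 4B at 0x13 = 892926f5
  after D4: wrote 2B at 0x0d = 2926
  after D5: wrote 6B at 0x01 = 80a9892926f5
query mem[0x05]=0x26, mem[0x1b]=0x29, mem[0x03]=0x89, mem[0x1d]=0xf5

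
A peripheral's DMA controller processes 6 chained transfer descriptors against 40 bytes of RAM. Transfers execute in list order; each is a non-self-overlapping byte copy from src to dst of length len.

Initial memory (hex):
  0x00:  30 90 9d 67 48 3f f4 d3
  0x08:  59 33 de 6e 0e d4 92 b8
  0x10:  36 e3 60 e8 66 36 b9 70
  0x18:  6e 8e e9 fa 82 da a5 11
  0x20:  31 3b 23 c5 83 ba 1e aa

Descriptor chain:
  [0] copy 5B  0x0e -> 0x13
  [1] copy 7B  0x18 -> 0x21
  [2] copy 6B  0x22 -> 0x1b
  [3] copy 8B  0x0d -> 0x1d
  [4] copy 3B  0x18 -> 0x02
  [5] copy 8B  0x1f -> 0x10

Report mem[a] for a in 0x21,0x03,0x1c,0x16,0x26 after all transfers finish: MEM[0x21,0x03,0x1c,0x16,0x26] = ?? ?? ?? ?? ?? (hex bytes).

[0] 0x0e->0x13 len=5 : 92 b8 36 e3 60
[1] 0x18->0x21 len=7 : 6e 8e e9 fa 82 da a5
[2] 0x22->0x1b len=6 : 8e e9 fa 82 da a5
[3] 0x0d->0x1d len=8 : d4 92 b8 36 e3 60 92 b8
[4] 0x18->0x02 len=3 : 6e 8e e9
[5] 0x1f->0x10 len=8 : b8 36 e3 60 92 b8 82 da
query mem[0x21]=0xe3, mem[0x03]=0x8e, mem[0x1c]=0xe9, mem[0x16]=0x82, mem[0x26]=0xda

MEM[0x21,0x03,0x1c,0x16,0x26] = e3 8e e9 82 da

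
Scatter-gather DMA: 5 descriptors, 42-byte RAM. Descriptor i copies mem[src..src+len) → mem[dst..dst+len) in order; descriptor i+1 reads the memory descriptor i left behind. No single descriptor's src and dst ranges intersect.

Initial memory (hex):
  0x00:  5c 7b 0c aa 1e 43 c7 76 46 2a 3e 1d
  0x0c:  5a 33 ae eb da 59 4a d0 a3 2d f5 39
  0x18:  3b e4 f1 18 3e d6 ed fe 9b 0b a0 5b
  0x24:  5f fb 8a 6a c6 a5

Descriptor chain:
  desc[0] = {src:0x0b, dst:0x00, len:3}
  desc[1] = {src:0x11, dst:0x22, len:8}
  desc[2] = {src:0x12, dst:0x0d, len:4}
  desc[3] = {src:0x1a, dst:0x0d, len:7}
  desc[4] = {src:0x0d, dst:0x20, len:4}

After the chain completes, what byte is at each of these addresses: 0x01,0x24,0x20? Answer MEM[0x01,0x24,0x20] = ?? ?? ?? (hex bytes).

MEM[0x01,0x24,0x20] = 5a d0 f1

D0: mem[0x00..0x02] <- [1d 5a 33]
D1: mem[0x22..0x29] <- [59 4a d0 a3 2d f5 39 3b]
D2: mem[0x0d..0x10] <- [4a d0 a3 2d]
D3: mem[0x0d..0x13] <- [f1 18 3e d6 ed fe 9b]
D4: mem[0x20..0x23] <- [f1 18 3e d6]
query mem[0x01]=0x5a, mem[0x24]=0xd0, mem[0x20]=0xf1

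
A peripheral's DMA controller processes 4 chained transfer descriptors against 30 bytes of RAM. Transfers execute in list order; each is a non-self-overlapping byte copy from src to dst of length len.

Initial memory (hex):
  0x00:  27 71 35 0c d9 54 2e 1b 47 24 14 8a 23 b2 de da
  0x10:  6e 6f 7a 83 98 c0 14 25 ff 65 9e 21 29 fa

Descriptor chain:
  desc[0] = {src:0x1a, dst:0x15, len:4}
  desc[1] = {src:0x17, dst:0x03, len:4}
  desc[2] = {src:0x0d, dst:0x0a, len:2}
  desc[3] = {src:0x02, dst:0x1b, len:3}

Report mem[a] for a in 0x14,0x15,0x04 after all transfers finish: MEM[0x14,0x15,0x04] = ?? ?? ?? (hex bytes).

  after D0: wrote 4B at 0x15 = 9e2129fa
  after D1: wrote 4B at 0x03 = 29fa659e
  after D2: wrote 2B at 0x0a = b2de
  after D3: wrote 3B at 0x1b = 3529fa
query mem[0x14]=0x98, mem[0x15]=0x9e, mem[0x04]=0xfa

MEM[0x14,0x15,0x04] = 98 9e fa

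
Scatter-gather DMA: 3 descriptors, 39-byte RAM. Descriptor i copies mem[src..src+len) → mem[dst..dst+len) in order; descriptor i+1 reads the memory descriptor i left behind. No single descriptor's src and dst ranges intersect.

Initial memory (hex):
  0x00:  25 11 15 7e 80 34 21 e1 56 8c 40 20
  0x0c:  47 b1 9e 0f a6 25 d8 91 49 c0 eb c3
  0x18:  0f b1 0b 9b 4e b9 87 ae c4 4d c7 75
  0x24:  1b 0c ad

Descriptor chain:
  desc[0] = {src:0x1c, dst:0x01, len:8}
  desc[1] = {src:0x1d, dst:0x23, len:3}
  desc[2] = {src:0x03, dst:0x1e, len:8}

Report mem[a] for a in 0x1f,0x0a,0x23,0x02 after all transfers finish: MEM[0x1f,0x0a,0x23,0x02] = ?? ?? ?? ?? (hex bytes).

MEM[0x1f,0x0a,0x23,0x02] = ae 40 75 b9

[0] 0x1c->0x01 len=8 : 4e b9 87 ae c4 4d c7 75
[1] 0x1d->0x23 len=3 : b9 87 ae
[2] 0x03->0x1e len=8 : 87 ae c4 4d c7 75 8c 40
query mem[0x1f]=0xae, mem[0x0a]=0x40, mem[0x23]=0x75, mem[0x02]=0xb9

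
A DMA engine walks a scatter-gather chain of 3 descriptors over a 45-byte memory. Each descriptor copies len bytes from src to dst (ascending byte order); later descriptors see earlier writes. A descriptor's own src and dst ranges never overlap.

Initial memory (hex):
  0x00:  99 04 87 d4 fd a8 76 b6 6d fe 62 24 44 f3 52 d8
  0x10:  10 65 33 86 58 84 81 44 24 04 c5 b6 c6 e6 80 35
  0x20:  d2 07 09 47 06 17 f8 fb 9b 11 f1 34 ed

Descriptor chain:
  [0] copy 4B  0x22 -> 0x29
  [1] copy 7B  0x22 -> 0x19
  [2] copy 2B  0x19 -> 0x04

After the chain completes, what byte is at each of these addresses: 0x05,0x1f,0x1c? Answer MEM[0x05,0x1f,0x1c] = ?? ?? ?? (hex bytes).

  after D0: wrote 4B at 0x29 = 09470617
  after D1: wrote 7B at 0x19 = 09470617f8fb9b
  after D2: wrote 2B at 0x04 = 0947
query mem[0x05]=0x47, mem[0x1f]=0x9b, mem[0x1c]=0x17

MEM[0x05,0x1f,0x1c] = 47 9b 17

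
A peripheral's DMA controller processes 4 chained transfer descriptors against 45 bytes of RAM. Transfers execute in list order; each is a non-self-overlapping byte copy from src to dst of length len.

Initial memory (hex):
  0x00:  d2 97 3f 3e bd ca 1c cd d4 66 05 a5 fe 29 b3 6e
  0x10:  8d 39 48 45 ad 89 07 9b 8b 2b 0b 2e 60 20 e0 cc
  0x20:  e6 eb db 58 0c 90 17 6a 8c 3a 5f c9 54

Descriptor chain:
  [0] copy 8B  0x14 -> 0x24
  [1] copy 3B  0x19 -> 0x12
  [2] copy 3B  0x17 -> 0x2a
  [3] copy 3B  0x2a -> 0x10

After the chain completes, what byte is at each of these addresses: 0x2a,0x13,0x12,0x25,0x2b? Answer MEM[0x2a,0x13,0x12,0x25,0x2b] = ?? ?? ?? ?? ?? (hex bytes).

MEM[0x2a,0x13,0x12,0x25,0x2b] = 9b 0b 2b 89 8b

[0] 0x14->0x24 len=8 : ad 89 07 9b 8b 2b 0b 2e
[1] 0x19->0x12 len=3 : 2b 0b 2e
[2] 0x17->0x2a len=3 : 9b 8b 2b
[3] 0x2a->0x10 len=3 : 9b 8b 2b
query mem[0x2a]=0x9b, mem[0x13]=0x0b, mem[0x12]=0x2b, mem[0x25]=0x89, mem[0x2b]=0x8b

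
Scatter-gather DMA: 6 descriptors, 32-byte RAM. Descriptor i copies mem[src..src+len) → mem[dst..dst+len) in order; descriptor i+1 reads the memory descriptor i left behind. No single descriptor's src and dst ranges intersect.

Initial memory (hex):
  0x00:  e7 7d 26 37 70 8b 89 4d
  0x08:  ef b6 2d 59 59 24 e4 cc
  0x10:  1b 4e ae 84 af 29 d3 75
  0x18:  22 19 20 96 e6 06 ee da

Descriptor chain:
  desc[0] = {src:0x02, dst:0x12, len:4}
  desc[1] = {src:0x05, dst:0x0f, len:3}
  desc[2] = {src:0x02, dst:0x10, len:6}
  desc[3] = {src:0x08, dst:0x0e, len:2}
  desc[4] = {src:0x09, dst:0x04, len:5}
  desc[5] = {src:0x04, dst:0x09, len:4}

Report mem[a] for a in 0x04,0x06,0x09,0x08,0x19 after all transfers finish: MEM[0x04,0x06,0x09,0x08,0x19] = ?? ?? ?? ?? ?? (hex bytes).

  after D0: wrote 4B at 0x12 = 2637708b
  after D1: wrote 3B at 0x0f = 8b894d
  after D2: wrote 6B at 0x10 = 2637708b894d
  after D3: wrote 2B at 0x0e = efb6
  after D4: wrote 5B at 0x04 = b62d595924
  after D5: wrote 4B at 0x09 = b62d5959
query mem[0x04]=0xb6, mem[0x06]=0x59, mem[0x09]=0xb6, mem[0x08]=0x24, mem[0x19]=0x19

MEM[0x04,0x06,0x09,0x08,0x19] = b6 59 b6 24 19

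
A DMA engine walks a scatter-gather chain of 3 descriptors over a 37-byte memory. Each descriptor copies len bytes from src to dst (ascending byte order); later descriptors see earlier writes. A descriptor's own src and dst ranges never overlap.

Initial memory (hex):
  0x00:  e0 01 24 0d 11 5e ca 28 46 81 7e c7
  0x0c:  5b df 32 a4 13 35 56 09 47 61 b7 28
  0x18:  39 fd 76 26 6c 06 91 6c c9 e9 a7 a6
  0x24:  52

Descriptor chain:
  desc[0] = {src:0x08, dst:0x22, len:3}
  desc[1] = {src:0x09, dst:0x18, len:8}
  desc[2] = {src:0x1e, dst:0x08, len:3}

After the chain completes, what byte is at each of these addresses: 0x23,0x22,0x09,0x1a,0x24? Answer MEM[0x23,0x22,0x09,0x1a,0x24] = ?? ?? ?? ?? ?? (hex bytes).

MEM[0x23,0x22,0x09,0x1a,0x24] = 81 46 13 c7 7e

[0] 0x08->0x22 len=3 : 46 81 7e
[1] 0x09->0x18 len=8 : 81 7e c7 5b df 32 a4 13
[2] 0x1e->0x08 len=3 : a4 13 c9
query mem[0x23]=0x81, mem[0x22]=0x46, mem[0x09]=0x13, mem[0x1a]=0xc7, mem[0x24]=0x7e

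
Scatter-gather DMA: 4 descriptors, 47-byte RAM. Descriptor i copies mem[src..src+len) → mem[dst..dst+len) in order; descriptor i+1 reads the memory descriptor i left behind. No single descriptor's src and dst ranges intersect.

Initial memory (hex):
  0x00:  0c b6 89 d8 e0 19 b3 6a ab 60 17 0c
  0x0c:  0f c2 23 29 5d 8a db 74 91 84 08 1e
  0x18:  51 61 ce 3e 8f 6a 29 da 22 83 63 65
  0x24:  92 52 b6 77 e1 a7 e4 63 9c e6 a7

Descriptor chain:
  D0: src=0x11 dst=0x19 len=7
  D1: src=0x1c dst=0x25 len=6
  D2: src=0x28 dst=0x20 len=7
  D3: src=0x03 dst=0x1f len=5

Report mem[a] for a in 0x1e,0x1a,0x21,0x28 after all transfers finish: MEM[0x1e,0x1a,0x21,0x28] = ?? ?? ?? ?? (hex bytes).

MEM[0x1e,0x1a,0x21,0x28] = 08 db 19 1e

  after D0: wrote 7B at 0x19 = 8adb749184081e
  after D1: wrote 6B at 0x25 = 9184081e2283
  after D2: wrote 7B at 0x20 = 1e2283639ce6a7
  after D3: wrote 5B at 0x1f = d8e019b36a
query mem[0x1e]=0x08, mem[0x1a]=0xdb, mem[0x21]=0x19, mem[0x28]=0x1e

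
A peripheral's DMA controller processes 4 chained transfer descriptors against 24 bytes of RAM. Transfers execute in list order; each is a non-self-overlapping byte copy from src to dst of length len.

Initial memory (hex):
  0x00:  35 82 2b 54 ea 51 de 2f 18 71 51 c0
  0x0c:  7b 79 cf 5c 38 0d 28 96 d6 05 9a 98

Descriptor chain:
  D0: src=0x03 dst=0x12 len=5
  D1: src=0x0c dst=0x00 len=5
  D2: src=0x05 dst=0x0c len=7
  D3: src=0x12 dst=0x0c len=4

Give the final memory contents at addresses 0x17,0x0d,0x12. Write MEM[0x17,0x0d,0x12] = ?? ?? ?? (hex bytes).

MEM[0x17,0x0d,0x12] = 98 ea c0

D0: mem[0x12..0x16] <- [54 ea 51 de 2f]
D1: mem[0x00..0x04] <- [7b 79 cf 5c 38]
D2: mem[0x0c..0x12] <- [51 de 2f 18 71 51 c0]
D3: mem[0x0c..0x0f] <- [c0 ea 51 de]
query mem[0x17]=0x98, mem[0x0d]=0xea, mem[0x12]=0xc0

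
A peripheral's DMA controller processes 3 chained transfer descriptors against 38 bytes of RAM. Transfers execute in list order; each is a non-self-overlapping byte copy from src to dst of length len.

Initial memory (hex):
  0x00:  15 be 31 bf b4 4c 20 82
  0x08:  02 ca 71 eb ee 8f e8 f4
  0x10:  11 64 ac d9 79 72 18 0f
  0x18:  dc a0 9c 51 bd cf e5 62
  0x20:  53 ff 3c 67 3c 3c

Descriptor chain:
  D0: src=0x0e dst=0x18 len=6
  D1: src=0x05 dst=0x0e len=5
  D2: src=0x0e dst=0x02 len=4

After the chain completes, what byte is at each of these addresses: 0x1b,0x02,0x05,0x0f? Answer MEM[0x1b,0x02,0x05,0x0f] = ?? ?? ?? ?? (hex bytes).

  after D0: wrote 6B at 0x18 = e8f41164acd9
  after D1: wrote 5B at 0x0e = 4c208202ca
  after D2: wrote 4B at 0x02 = 4c208202
query mem[0x1b]=0x64, mem[0x02]=0x4c, mem[0x05]=0x02, mem[0x0f]=0x20

MEM[0x1b,0x02,0x05,0x0f] = 64 4c 02 20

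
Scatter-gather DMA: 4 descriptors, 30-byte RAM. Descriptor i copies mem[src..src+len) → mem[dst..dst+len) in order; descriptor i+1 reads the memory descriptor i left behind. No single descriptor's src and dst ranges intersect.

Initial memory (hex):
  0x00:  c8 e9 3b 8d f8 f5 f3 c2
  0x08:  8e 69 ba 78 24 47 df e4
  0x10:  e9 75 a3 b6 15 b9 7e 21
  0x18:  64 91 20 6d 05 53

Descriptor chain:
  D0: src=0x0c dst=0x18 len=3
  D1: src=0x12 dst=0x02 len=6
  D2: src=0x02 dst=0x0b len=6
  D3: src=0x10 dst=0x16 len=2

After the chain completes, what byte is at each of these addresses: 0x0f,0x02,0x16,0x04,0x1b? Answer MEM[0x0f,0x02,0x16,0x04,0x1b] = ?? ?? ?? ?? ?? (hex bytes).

[0] 0x0c->0x18 len=3 : 24 47 df
[1] 0x12->0x02 len=6 : a3 b6 15 b9 7e 21
[2] 0x02->0x0b len=6 : a3 b6 15 b9 7e 21
[3] 0x10->0x16 len=2 : 21 75
query mem[0x0f]=0x7e, mem[0x02]=0xa3, mem[0x16]=0x21, mem[0x04]=0x15, mem[0x1b]=0x6d

MEM[0x0f,0x02,0x16,0x04,0x1b] = 7e a3 21 15 6d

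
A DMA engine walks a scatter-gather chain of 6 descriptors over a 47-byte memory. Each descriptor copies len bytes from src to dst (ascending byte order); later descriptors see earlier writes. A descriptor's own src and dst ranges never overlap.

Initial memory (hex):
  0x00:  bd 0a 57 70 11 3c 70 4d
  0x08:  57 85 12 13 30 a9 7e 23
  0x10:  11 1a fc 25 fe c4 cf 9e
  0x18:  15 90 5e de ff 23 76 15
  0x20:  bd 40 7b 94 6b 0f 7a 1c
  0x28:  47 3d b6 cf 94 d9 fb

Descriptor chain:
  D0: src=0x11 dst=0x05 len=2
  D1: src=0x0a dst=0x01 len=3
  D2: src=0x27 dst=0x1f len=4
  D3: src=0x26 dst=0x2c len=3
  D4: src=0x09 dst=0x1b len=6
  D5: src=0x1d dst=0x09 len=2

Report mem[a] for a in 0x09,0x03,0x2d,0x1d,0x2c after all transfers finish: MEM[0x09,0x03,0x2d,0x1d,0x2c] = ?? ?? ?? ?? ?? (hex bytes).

MEM[0x09,0x03,0x2d,0x1d,0x2c] = 13 30 1c 13 7a

D0: mem[0x05..0x06] <- [1a fc]
D1: mem[0x01..0x03] <- [12 13 30]
D2: mem[0x1f..0x22] <- [1c 47 3d b6]
D3: mem[0x2c..0x2e] <- [7a 1c 47]
D4: mem[0x1b..0x20] <- [85 12 13 30 a9 7e]
D5: mem[0x09..0x0a] <- [13 30]
query mem[0x09]=0x13, mem[0x03]=0x30, mem[0x2d]=0x1c, mem[0x1d]=0x13, mem[0x2c]=0x7a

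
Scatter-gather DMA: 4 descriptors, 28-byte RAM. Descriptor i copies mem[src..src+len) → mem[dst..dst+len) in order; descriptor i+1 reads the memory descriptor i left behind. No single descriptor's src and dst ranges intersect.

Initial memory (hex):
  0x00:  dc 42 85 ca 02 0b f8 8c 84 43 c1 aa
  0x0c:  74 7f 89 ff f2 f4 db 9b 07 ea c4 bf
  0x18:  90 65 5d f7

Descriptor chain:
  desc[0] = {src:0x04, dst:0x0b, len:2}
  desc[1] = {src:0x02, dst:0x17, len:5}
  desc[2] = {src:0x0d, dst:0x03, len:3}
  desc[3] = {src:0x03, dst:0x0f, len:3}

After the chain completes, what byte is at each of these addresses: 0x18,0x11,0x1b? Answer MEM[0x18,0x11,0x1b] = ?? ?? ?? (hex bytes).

#0 dst[0x0b+2] := {0x02,0x0b}
#1 dst[0x17+5] := {0x85,0xca,0x02,0x0b,0xf8}
#2 dst[0x03+3] := {0x7f,0x89,0xff}
#3 dst[0x0f+3] := {0x7f,0x89,0xff}
query mem[0x18]=0xca, mem[0x11]=0xff, mem[0x1b]=0xf8

MEM[0x18,0x11,0x1b] = ca ff f8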